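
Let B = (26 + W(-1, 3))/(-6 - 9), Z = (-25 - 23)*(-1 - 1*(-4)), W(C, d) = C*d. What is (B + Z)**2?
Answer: 4765489/225 ≈ 21180.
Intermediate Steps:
Z = -144 (Z = -48*(-1 + 4) = -48*3 = -144)
B = -23/15 (B = (26 - 1*3)/(-6 - 9) = (26 - 3)/(-15) = 23*(-1/15) = -23/15 ≈ -1.5333)
(B + Z)**2 = (-23/15 - 144)**2 = (-2183/15)**2 = 4765489/225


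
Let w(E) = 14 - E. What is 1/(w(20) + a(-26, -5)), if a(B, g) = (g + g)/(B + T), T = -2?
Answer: -14/79 ≈ -0.17722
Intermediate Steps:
a(B, g) = 2*g/(-2 + B) (a(B, g) = (g + g)/(B - 2) = (2*g)/(-2 + B) = 2*g/(-2 + B))
1/(w(20) + a(-26, -5)) = 1/((14 - 1*20) + 2*(-5)/(-2 - 26)) = 1/((14 - 20) + 2*(-5)/(-28)) = 1/(-6 + 2*(-5)*(-1/28)) = 1/(-6 + 5/14) = 1/(-79/14) = -14/79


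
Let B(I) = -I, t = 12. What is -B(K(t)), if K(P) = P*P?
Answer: 144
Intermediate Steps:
K(P) = P**2
-B(K(t)) = -(-1)*12**2 = -(-1)*144 = -1*(-144) = 144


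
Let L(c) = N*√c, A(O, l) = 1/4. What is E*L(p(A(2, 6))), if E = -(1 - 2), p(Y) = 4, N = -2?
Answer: -4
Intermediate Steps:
A(O, l) = ¼
L(c) = -2*√c
E = 1 (E = -1*(-1) = 1)
E*L(p(A(2, 6))) = 1*(-2*√4) = 1*(-2*2) = 1*(-4) = -4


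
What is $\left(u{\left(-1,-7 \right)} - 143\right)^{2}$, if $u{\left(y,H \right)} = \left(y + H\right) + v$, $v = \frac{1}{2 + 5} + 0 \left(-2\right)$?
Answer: $\frac{1115136}{49} \approx 22758.0$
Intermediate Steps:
$v = \frac{1}{7}$ ($v = \frac{1}{7} + 0 = \frac{1}{7} \approx 0.14286$)
$u{\left(y,H \right)} = \frac{1}{7} + H + y$ ($u{\left(y,H \right)} = \left(y + H\right) + \frac{1}{7} = \left(H + y\right) + \frac{1}{7} = \frac{1}{7} + H + y$)
$\left(u{\left(-1,-7 \right)} - 143\right)^{2} = \left(\left(\frac{1}{7} - 7 - 1\right) - 143\right)^{2} = \left(- \frac{55}{7} - 143\right)^{2} = \left(- \frac{1056}{7}\right)^{2} = \frac{1115136}{49}$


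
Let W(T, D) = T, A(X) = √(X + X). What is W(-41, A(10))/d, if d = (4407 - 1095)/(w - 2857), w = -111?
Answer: 15211/414 ≈ 36.742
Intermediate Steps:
A(X) = √2*√X (A(X) = √(2*X) = √2*√X)
d = -414/371 (d = (4407 - 1095)/(-111 - 2857) = 3312/(-2968) = 3312*(-1/2968) = -414/371 ≈ -1.1159)
W(-41, A(10))/d = -41/(-414/371) = -41*(-371/414) = 15211/414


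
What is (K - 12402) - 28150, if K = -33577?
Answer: -74129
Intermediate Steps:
(K - 12402) - 28150 = (-33577 - 12402) - 28150 = -45979 - 28150 = -74129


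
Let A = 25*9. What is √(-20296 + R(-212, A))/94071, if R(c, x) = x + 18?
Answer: I*√20053/94071 ≈ 0.0015053*I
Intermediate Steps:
A = 225
R(c, x) = 18 + x
√(-20296 + R(-212, A))/94071 = √(-20296 + (18 + 225))/94071 = √(-20296 + 243)*(1/94071) = √(-20053)*(1/94071) = (I*√20053)*(1/94071) = I*√20053/94071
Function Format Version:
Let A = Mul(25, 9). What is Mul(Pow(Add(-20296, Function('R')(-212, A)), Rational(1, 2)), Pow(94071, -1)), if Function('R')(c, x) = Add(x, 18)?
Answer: Mul(Rational(1, 94071), I, Pow(20053, Rational(1, 2))) ≈ Mul(0.0015053, I)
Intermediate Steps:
A = 225
Function('R')(c, x) = Add(18, x)
Mul(Pow(Add(-20296, Function('R')(-212, A)), Rational(1, 2)), Pow(94071, -1)) = Mul(Pow(Add(-20296, Add(18, 225)), Rational(1, 2)), Pow(94071, -1)) = Mul(Pow(Add(-20296, 243), Rational(1, 2)), Rational(1, 94071)) = Mul(Pow(-20053, Rational(1, 2)), Rational(1, 94071)) = Mul(Mul(I, Pow(20053, Rational(1, 2))), Rational(1, 94071)) = Mul(Rational(1, 94071), I, Pow(20053, Rational(1, 2)))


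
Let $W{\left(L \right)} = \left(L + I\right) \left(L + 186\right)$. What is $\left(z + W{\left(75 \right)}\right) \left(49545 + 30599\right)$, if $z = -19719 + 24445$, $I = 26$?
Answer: $2491436528$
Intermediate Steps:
$z = 4726$
$W{\left(L \right)} = \left(26 + L\right) \left(186 + L\right)$ ($W{\left(L \right)} = \left(L + 26\right) \left(L + 186\right) = \left(26 + L\right) \left(186 + L\right)$)
$\left(z + W{\left(75 \right)}\right) \left(49545 + 30599\right) = \left(4726 + \left(4836 + 75^{2} + 212 \cdot 75\right)\right) \left(49545 + 30599\right) = \left(4726 + \left(4836 + 5625 + 15900\right)\right) 80144 = \left(4726 + 26361\right) 80144 = 31087 \cdot 80144 = 2491436528$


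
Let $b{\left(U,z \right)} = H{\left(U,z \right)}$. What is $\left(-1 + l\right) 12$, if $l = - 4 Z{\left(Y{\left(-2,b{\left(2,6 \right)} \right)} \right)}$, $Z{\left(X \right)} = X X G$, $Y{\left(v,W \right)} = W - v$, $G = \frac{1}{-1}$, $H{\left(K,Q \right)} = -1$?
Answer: $36$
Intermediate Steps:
$b{\left(U,z \right)} = -1$
$G = -1$
$Z{\left(X \right)} = - X^{2}$ ($Z{\left(X \right)} = X X \left(-1\right) = X^{2} \left(-1\right) = - X^{2}$)
$l = 4$ ($l = - 4 \left(- \left(-1 - -2\right)^{2}\right) = - 4 \left(- \left(-1 + 2\right)^{2}\right) = - 4 \left(- 1^{2}\right) = - 4 \left(\left(-1\right) 1\right) = \left(-4\right) \left(-1\right) = 4$)
$\left(-1 + l\right) 12 = \left(-1 + 4\right) 12 = 3 \cdot 12 = 36$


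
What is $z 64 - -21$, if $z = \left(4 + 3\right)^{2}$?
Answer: $3157$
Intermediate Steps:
$z = 49$ ($z = 7^{2} = 49$)
$z 64 - -21 = 49 \cdot 64 - -21 = 3136 + \left(-15 + 36\right) = 3136 + 21 = 3157$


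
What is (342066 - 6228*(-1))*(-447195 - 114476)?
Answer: -195626639274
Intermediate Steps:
(342066 - 6228*(-1))*(-447195 - 114476) = (342066 + 6228)*(-561671) = 348294*(-561671) = -195626639274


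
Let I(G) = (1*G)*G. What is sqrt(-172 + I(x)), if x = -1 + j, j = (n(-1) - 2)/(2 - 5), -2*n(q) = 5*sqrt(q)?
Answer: sqrt(-6213 - 20*I)/6 ≈ 0.021145 - 13.137*I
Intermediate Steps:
n(q) = -5*sqrt(q)/2
j = 2/3 + 5*I/6 (j = (-5*I/2 - 2)/(2 - 5) = (-5*I/2 - 2)/(-3) = (-2 - 5*I/2)*(-1/3) = 2/3 + 5*I/6 ≈ 0.66667 + 0.83333*I)
x = -1/3 + 5*I/6 (x = -1 + (2/3 + 5*I/6) = -1/3 + 5*I/6 ≈ -0.33333 + 0.83333*I)
I(G) = G**2 (I(G) = G*G = G**2)
sqrt(-172 + I(x)) = sqrt(-172 + (-1/3 + 5*I/6)**2)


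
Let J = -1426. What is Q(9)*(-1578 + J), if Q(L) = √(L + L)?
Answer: -9012*√2 ≈ -12745.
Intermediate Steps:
Q(L) = √2*√L (Q(L) = √(2*L) = √2*√L)
Q(9)*(-1578 + J) = (√2*√9)*(-1578 - 1426) = (√2*3)*(-3004) = (3*√2)*(-3004) = -9012*√2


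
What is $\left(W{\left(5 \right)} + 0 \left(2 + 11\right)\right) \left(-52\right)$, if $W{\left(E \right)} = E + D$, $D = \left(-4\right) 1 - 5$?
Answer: $208$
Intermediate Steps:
$D = -9$ ($D = -4 - 5 = -9$)
$W{\left(E \right)} = -9 + E$ ($W{\left(E \right)} = E - 9 = -9 + E$)
$\left(W{\left(5 \right)} + 0 \left(2 + 11\right)\right) \left(-52\right) = \left(\left(-9 + 5\right) + 0 \left(2 + 11\right)\right) \left(-52\right) = \left(-4 + 0 \cdot 13\right) \left(-52\right) = \left(-4 + 0\right) \left(-52\right) = \left(-4\right) \left(-52\right) = 208$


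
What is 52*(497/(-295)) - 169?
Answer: -75699/295 ≈ -256.61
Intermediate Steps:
52*(497/(-295)) - 169 = 52*(497*(-1/295)) - 169 = 52*(-497/295) - 169 = -25844/295 - 169 = -75699/295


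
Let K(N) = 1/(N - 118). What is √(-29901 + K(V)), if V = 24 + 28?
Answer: I*√130248822/66 ≈ 172.92*I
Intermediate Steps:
V = 52
K(N) = 1/(-118 + N)
√(-29901 + K(V)) = √(-29901 + 1/(-118 + 52)) = √(-29901 + 1/(-66)) = √(-29901 - 1/66) = √(-1973467/66) = I*√130248822/66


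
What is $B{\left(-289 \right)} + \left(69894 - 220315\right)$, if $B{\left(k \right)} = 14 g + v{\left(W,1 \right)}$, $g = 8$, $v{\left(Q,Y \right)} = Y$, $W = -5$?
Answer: $-150308$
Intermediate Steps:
$B{\left(k \right)} = 113$ ($B{\left(k \right)} = 14 \cdot 8 + 1 = 112 + 1 = 113$)
$B{\left(-289 \right)} + \left(69894 - 220315\right) = 113 + \left(69894 - 220315\right) = 113 - 150421 = -150308$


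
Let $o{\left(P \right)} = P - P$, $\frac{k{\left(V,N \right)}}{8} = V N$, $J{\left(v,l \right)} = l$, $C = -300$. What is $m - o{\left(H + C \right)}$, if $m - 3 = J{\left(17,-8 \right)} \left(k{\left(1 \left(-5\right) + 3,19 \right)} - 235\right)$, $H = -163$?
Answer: $4315$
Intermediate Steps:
$k{\left(V,N \right)} = 8 N V$ ($k{\left(V,N \right)} = 8 V N = 8 N V$)
$o{\left(P \right)} = 0$
$m = 4315$ ($m = 3 - 8 \left(8 \cdot 19 \left(1 \left(-5\right) + 3\right) - 235\right) = 3 - 8 \left(8 \cdot 19 \left(-5 + 3\right) - 235\right) = 3 - 8 \left(8 \cdot 19 \left(-2\right) - 235\right) = 3 - 8 \left(-304 - 235\right) = 3 - -4312 = 3 + 4312 = 4315$)
$m - o{\left(H + C \right)} = 4315 - 0 = 4315 + 0 = 4315$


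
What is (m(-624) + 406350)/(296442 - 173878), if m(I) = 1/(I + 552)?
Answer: 29257199/8824608 ≈ 3.3154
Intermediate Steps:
m(I) = 1/(552 + I)
(m(-624) + 406350)/(296442 - 173878) = (1/(552 - 624) + 406350)/(296442 - 173878) = (1/(-72) + 406350)/122564 = (-1/72 + 406350)*(1/122564) = (29257199/72)*(1/122564) = 29257199/8824608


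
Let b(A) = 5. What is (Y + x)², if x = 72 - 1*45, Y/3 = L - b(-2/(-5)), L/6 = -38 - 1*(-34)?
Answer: 3600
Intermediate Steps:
L = -24 (L = 6*(-38 - 1*(-34)) = 6*(-38 + 34) = 6*(-4) = -24)
Y = -87 (Y = 3*(-24 - 1*5) = 3*(-24 - 5) = 3*(-29) = -87)
x = 27 (x = 72 - 45 = 27)
(Y + x)² = (-87 + 27)² = (-60)² = 3600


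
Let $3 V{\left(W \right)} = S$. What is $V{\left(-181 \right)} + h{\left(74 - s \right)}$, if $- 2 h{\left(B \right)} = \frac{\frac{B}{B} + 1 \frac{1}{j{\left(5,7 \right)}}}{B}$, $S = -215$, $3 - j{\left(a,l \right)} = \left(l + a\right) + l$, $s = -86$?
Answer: $- \frac{220169}{3072} \approx -71.67$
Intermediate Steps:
$j{\left(a,l \right)} = 3 - a - 2 l$ ($j{\left(a,l \right)} = 3 - \left(\left(l + a\right) + l\right) = 3 - \left(\left(a + l\right) + l\right) = 3 - \left(a + 2 l\right) = 3 - a - 2 l$)
$V{\left(W \right)} = - \frac{215}{3}$ ($V{\left(W \right)} = \frac{1}{3} \left(-215\right) = - \frac{215}{3}$)
$h{\left(B \right)} = - \frac{15}{32 B}$ ($h{\left(B \right)} = - \frac{\left(\frac{B}{B} + 1 \frac{1}{3 - 5 - 14}\right) \frac{1}{B}}{2} = - \frac{\left(1 + 1 \frac{1}{3 - 5 - 14}\right) \frac{1}{B}}{2} = - \frac{\left(1 + 1 \frac{1}{-16}\right) \frac{1}{B}}{2} = - \frac{\left(1 + 1 \left(- \frac{1}{16}\right)\right) \frac{1}{B}}{2} = - \frac{\left(1 - \frac{1}{16}\right) \frac{1}{B}}{2} = - \frac{\frac{15}{16} \frac{1}{B}}{2} = - \frac{15}{32 B}$)
$V{\left(-181 \right)} + h{\left(74 - s \right)} = - \frac{215}{3} - \frac{15}{32 \left(74 - -86\right)} = - \frac{215}{3} - \frac{15}{32 \left(74 + 86\right)} = - \frac{215}{3} - \frac{15}{32 \cdot 160} = - \frac{215}{3} - \frac{3}{1024} = - \frac{220169}{3072}$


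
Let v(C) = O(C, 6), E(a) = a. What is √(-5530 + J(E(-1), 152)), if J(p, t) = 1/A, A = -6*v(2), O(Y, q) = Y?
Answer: I*√199083/6 ≈ 74.365*I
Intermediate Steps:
v(C) = C
A = -12 (A = -6*2 = -12)
J(p, t) = -1/12 (J(p, t) = 1/(-12) = -1/12)
√(-5530 + J(E(-1), 152)) = √(-5530 - 1/12) = √(-66361/12) = I*√199083/6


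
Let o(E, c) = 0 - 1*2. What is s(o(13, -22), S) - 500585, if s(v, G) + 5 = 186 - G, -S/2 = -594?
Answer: -501592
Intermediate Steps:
S = 1188 (S = -2*(-594) = 1188)
o(E, c) = -2 (o(E, c) = 0 - 2 = -2)
s(v, G) = 181 - G (s(v, G) = -5 + (186 - G) = 181 - G)
s(o(13, -22), S) - 500585 = (181 - 1*1188) - 500585 = (181 - 1188) - 500585 = -1007 - 500585 = -501592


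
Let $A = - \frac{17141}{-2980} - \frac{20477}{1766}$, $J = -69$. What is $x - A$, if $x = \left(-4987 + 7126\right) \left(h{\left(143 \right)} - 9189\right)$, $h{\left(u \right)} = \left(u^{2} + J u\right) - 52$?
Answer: $\frac{7547748399887}{2631340} \approx 2.8684 \cdot 10^{6}$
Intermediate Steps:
$h{\left(u \right)} = -52 + u^{2} - 69 u$ ($h{\left(u \right)} = \left(u^{2} - 69 u\right) - 52 = -52 + u^{2} - 69 u$)
$A = - \frac{15375227}{2631340}$ ($A = \left(-17141\right) \left(- \frac{1}{2980}\right) - \frac{20477}{1766} = \frac{17141}{2980} - \frac{20477}{1766} = - \frac{15375227}{2631340} \approx -5.8431$)
$x = 2868399$ ($x = \left(-4987 + 7126\right) \left(\left(-52 + 143^{2} - 9867\right) - 9189\right) = 2139 \left(\left(-52 + 20449 - 9867\right) - 9189\right) = 2139 \left(10530 - 9189\right) = 2139 \cdot 1341 = 2868399$)
$x - A = 2868399 - - \frac{15375227}{2631340} = 2868399 + \frac{15375227}{2631340} = \frac{7547748399887}{2631340}$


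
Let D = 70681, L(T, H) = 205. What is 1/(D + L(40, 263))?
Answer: 1/70886 ≈ 1.4107e-5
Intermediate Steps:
1/(D + L(40, 263)) = 1/(70681 + 205) = 1/70886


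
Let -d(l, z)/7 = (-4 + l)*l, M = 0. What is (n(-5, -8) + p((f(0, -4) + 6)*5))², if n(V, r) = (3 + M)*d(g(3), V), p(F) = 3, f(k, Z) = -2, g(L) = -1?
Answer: 10404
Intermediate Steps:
d(l, z) = -7*l*(-4 + l) (d(l, z) = -7*(-4 + l)*l = -7*l*(-4 + l))
n(V, r) = -105 (n(V, r) = (3 + 0)*(7*(-1)*(4 - 1*(-1))) = 3*(7*(-1)*(4 + 1)) = 3*(7*(-1)*5) = 3*(-35) = -105)
(n(-5, -8) + p((f(0, -4) + 6)*5))² = (-105 + 3)² = (-102)² = 10404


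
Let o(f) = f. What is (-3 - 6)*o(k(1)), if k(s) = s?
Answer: -9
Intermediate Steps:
(-3 - 6)*o(k(1)) = (-3 - 6)*1 = -9*1 = -9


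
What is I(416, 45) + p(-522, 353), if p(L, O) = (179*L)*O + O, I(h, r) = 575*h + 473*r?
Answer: -32722776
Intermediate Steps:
I(h, r) = 473*r + 575*h
p(L, O) = O + 179*L*O (p(L, O) = 179*L*O + O = O + 179*L*O)
I(416, 45) + p(-522, 353) = (473*45 + 575*416) + 353*(1 + 179*(-522)) = (21285 + 239200) + 353*(1 - 93438) = 260485 + 353*(-93437) = 260485 - 32983261 = -32722776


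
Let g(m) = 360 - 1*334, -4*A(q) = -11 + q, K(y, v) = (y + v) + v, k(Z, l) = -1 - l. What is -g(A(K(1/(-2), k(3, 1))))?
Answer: -26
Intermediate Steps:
K(y, v) = y + 2*v (K(y, v) = (v + y) + v = y + 2*v)
A(q) = 11/4 - q/4 (A(q) = -(-11 + q)/4 = 11/4 - q/4)
g(m) = 26 (g(m) = 360 - 334 = 26)
-g(A(K(1/(-2), k(3, 1)))) = -1*26 = -26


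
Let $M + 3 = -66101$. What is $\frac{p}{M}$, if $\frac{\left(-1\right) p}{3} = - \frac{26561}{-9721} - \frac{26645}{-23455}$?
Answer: $\frac{132300645}{753605612986} \approx 0.00017556$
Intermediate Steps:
$M = -66104$ ($M = -3 - 66101 = -66104$)
$p = - \frac{529202580}{45601211}$ ($p = - 3 \left(- \frac{26561}{-9721} - \frac{26645}{-23455}\right) = - 3 \left(\left(-26561\right) \left(- \frac{1}{9721}\right) - - \frac{5329}{4691}\right) = - 3 \left(\frac{26561}{9721} + \frac{5329}{4691}\right) = \left(-3\right) \frac{176400860}{45601211} = - \frac{529202580}{45601211} \approx -11.605$)
$\frac{p}{M} = - \frac{529202580}{45601211 \left(-66104\right)} = \left(- \frac{529202580}{45601211}\right) \left(- \frac{1}{66104}\right) = \frac{132300645}{753605612986}$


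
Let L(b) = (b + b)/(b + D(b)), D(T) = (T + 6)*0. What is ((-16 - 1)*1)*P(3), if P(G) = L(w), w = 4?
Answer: -34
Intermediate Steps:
D(T) = 0 (D(T) = (6 + T)*0 = 0)
L(b) = 2 (L(b) = (b + b)/(b + 0) = (2*b)/b = 2)
P(G) = 2
((-16 - 1)*1)*P(3) = ((-16 - 1)*1)*2 = -17*1*2 = -17*2 = -34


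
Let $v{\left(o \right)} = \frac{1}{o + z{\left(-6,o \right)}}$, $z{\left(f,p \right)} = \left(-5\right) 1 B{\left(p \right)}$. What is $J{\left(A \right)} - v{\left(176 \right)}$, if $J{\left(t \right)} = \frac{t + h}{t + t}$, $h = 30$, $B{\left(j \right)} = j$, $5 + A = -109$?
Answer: $\frac{4947}{13376} \approx 0.36984$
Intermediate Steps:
$A = -114$ ($A = -5 - 109 = -114$)
$z{\left(f,p \right)} = - 5 p$ ($z{\left(f,p \right)} = \left(-5\right) 1 p = - 5 p$)
$v{\left(o \right)} = - \frac{1}{4 o}$ ($v{\left(o \right)} = \frac{1}{o - 5 o} = \frac{1}{\left(-4\right) o} = - \frac{1}{4 o}$)
$J{\left(t \right)} = \frac{30 + t}{2 t}$ ($J{\left(t \right)} = \frac{t + 30}{t + t} = \frac{30 + t}{2 t}$)
$J{\left(A \right)} - v{\left(176 \right)} = \frac{30 - 114}{2 \left(-114\right)} - - \frac{1}{4 \cdot 176} = \frac{1}{2} \left(- \frac{1}{114}\right) \left(-84\right) - \left(- \frac{1}{4}\right) \frac{1}{176} = \frac{7}{19} - - \frac{1}{704} = \frac{7}{19} + \frac{1}{704} = \frac{4947}{13376}$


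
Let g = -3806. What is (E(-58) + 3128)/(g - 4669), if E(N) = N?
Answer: -614/1695 ≈ -0.36224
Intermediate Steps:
(E(-58) + 3128)/(g - 4669) = (-58 + 3128)/(-3806 - 4669) = 3070/(-8475) = 3070*(-1/8475) = -614/1695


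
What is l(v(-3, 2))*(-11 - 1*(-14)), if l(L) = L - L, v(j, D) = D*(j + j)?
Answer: 0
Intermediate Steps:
v(j, D) = 2*D*j (v(j, D) = D*(2*j) = 2*D*j)
l(L) = 0
l(v(-3, 2))*(-11 - 1*(-14)) = 0*(-11 - 1*(-14)) = 0*(-11 + 14) = 0*3 = 0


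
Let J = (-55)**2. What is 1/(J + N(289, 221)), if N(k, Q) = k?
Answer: 1/3314 ≈ 0.00030175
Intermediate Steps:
J = 3025
1/(J + N(289, 221)) = 1/(3025 + 289) = 1/3314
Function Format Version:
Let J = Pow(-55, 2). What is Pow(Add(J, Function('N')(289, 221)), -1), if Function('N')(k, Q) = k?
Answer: Rational(1, 3314) ≈ 0.00030175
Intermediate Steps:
J = 3025
Pow(Add(J, Function('N')(289, 221)), -1) = Pow(Add(3025, 289), -1) = Pow(3314, -1) = Rational(1, 3314)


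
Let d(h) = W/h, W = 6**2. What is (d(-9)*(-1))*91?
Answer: 364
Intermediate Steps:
W = 36
d(h) = 36/h
(d(-9)*(-1))*91 = ((36/(-9))*(-1))*91 = ((36*(-1/9))*(-1))*91 = -4*(-1)*91 = 4*91 = 364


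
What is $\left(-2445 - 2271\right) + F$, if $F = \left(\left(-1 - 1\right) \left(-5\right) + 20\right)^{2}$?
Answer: $-3816$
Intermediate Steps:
$F = 900$ ($F = \left(\left(-2\right) \left(-5\right) + 20\right)^{2} = \left(10 + 20\right)^{2} = 30^{2} = 900$)
$\left(-2445 - 2271\right) + F = \left(-2445 - 2271\right) + 900 = -4716 + 900 = -3816$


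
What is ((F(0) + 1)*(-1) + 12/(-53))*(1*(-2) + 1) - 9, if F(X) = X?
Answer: -412/53 ≈ -7.7736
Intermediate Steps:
((F(0) + 1)*(-1) + 12/(-53))*(1*(-2) + 1) - 9 = ((0 + 1)*(-1) + 12/(-53))*(1*(-2) + 1) - 9 = (1*(-1) + 12*(-1/53))*(-2 + 1) - 9 = (-1 - 12/53)*(-1) - 9 = -65/53*(-1) - 9 = 65/53 - 9 = -412/53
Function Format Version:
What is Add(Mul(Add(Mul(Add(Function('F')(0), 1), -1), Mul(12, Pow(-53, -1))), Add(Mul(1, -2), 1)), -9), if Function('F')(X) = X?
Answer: Rational(-412, 53) ≈ -7.7736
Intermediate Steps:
Add(Mul(Add(Mul(Add(Function('F')(0), 1), -1), Mul(12, Pow(-53, -1))), Add(Mul(1, -2), 1)), -9) = Add(Mul(Add(Mul(Add(0, 1), -1), Mul(12, Pow(-53, -1))), Add(Mul(1, -2), 1)), -9) = Add(Mul(Add(Mul(1, -1), Mul(12, Rational(-1, 53))), Add(-2, 1)), -9) = Add(Mul(Add(-1, Rational(-12, 53)), -1), -9) = Add(Mul(Rational(-65, 53), -1), -9) = Add(Rational(65, 53), -9) = Rational(-412, 53)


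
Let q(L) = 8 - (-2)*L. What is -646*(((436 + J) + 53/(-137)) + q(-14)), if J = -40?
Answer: -33242514/137 ≈ -2.4265e+5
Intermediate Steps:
q(L) = 8 + 2*L
-646*(((436 + J) + 53/(-137)) + q(-14)) = -646*(((436 - 40) + 53/(-137)) + (8 + 2*(-14))) = -646*((396 + 53*(-1/137)) + (8 - 28)) = -646*((396 - 53/137) - 20) = -646*(54199/137 - 20) = -646*51459/137 = -33242514/137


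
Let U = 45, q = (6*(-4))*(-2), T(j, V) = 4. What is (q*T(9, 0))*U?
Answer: 8640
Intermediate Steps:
q = 48 (q = -24*(-2) = 48)
(q*T(9, 0))*U = (48*4)*45 = 192*45 = 8640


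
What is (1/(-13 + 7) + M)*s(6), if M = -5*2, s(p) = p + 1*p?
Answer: -122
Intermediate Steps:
s(p) = 2*p (s(p) = p + p = 2*p)
M = -10
(1/(-13 + 7) + M)*s(6) = (1/(-13 + 7) - 10)*(2*6) = (1/(-6) - 10)*12 = (-1/6 - 10)*12 = -61/6*12 = -122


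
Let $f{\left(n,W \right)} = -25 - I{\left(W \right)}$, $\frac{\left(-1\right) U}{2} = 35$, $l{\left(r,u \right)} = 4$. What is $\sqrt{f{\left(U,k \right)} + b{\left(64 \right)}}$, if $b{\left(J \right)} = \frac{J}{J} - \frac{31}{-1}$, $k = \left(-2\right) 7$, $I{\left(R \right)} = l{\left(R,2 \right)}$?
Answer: $\sqrt{3} \approx 1.732$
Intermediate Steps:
$U = -70$ ($U = \left(-2\right) 35 = -70$)
$I{\left(R \right)} = 4$
$k = -14$
$f{\left(n,W \right)} = -29$ ($f{\left(n,W \right)} = -25 - 4 = -29$)
$b{\left(J \right)} = 32$ ($b{\left(J \right)} = 1 - -31 = 1 + 31 = 32$)
$\sqrt{f{\left(U,k \right)} + b{\left(64 \right)}} = \sqrt{-29 + 32} = \sqrt{3}$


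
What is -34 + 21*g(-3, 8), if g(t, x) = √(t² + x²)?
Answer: -34 + 21*√73 ≈ 145.42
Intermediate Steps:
-34 + 21*g(-3, 8) = -34 + 21*√((-3)² + 8²) = -34 + 21*√(9 + 64) = -34 + 21*√73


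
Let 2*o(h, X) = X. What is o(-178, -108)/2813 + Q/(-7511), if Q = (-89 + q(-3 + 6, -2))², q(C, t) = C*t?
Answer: -889411/728567 ≈ -1.2208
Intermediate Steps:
o(h, X) = X/2
Q = 9025 (Q = (-89 + (-3 + 6)*(-2))² = (-89 + 3*(-2))² = (-89 - 6)² = (-95)² = 9025)
o(-178, -108)/2813 + Q/(-7511) = ((½)*(-108))/2813 + 9025/(-7511) = -54*1/2813 + 9025*(-1/7511) = -54/2813 - 9025/7511 = -889411/728567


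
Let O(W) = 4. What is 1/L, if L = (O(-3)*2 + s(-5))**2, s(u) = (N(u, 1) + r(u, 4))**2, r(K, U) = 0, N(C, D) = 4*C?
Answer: 1/166464 ≈ 6.0073e-6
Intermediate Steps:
s(u) = 16*u**2 (s(u) = (4*u + 0)**2 = (4*u)**2 = 16*u**2)
L = 166464 (L = (4*2 + 16*(-5)**2)**2 = (8 + 16*25)**2 = (8 + 400)**2 = 408**2 = 166464)
1/L = 1/166464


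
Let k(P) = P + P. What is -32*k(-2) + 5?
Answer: 133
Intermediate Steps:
k(P) = 2*P
-32*k(-2) + 5 = -64*(-2) + 5 = -32*(-4) + 5 = 128 + 5 = 133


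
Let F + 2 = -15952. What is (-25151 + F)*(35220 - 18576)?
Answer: -684151620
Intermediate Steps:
F = -15954 (F = -2 - 15952 = -15954)
(-25151 + F)*(35220 - 18576) = (-25151 - 15954)*(35220 - 18576) = -41105*16644 = -684151620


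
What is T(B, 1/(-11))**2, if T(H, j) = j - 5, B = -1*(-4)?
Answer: 3136/121 ≈ 25.917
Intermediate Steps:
B = 4
T(H, j) = -5 + j
T(B, 1/(-11))**2 = (-5 + 1/(-11))**2 = (-5 - 1/11)**2 = (-56/11)**2 = 3136/121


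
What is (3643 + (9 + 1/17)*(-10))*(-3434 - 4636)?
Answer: -487355370/17 ≈ -2.8668e+7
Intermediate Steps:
(3643 + (9 + 1/17)*(-10))*(-3434 - 4636) = (3643 + (9 + 1/17)*(-10))*(-8070) = (3643 + (154/17)*(-10))*(-8070) = (3643 - 1540/17)*(-8070) = (60391/17)*(-8070) = -487355370/17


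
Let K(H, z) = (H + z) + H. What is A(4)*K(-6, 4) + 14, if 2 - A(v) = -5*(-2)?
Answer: 78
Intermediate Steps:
A(v) = -8 (A(v) = 2 - (-5)*(-2) = 2 - 1*10 = 2 - 10 = -8)
K(H, z) = z + 2*H
A(4)*K(-6, 4) + 14 = -8*(4 + 2*(-6)) + 14 = -8*(4 - 12) + 14 = -8*(-8) + 14 = 64 + 14 = 78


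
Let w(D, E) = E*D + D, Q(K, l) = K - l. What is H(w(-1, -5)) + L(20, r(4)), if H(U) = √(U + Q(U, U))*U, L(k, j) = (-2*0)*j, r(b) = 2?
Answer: 8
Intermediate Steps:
L(k, j) = 0 (L(k, j) = 0*j = 0)
w(D, E) = D + D*E (w(D, E) = D*E + D = D + D*E)
H(U) = U^(3/2) (H(U) = √(U + (U - U))*U = √(U + 0)*U = √U*U = U^(3/2))
H(w(-1, -5)) + L(20, r(4)) = (-(1 - 5))^(3/2) + 0 = (-1*(-4))^(3/2) + 0 = 4^(3/2) + 0 = 8 + 0 = 8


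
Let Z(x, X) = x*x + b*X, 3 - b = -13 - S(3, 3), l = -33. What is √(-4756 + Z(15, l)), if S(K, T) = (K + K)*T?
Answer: I*√5653 ≈ 75.186*I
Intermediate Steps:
S(K, T) = 2*K*T (S(K, T) = (2*K)*T = 2*K*T)
b = 34 (b = 3 - (-13 - 2*3*3) = 3 - (-13 - 1*18) = 3 - (-13 - 18) = 3 - 1*(-31) = 3 + 31 = 34)
Z(x, X) = x² + 34*X (Z(x, X) = x*x + 34*X = x² + 34*X)
√(-4756 + Z(15, l)) = √(-4756 + (15² + 34*(-33))) = √(-4756 + (225 - 1122)) = √(-4756 - 897) = √(-5653) = I*√5653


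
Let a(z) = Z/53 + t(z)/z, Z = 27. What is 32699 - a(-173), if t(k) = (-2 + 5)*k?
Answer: 1732861/53 ≈ 32696.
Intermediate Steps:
t(k) = 3*k
a(z) = 186/53 (a(z) = 27/53 + (3*z)/z = 27*(1/53) + 3 = 27/53 + 3 = 186/53)
32699 - a(-173) = 32699 - 1*186/53 = 32699 - 186/53 = 1732861/53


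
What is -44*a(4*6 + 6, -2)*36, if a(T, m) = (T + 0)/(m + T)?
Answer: -11880/7 ≈ -1697.1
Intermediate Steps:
a(T, m) = T/(T + m)
-44*a(4*6 + 6, -2)*36 = -44*(4*6 + 6)/((4*6 + 6) - 2)*36 = -44*(24 + 6)/((24 + 6) - 2)*36 = -1320/(30 - 2)*36 = -1320/28*36 = -44*15/14*36 = -330/7*36 = -11880/7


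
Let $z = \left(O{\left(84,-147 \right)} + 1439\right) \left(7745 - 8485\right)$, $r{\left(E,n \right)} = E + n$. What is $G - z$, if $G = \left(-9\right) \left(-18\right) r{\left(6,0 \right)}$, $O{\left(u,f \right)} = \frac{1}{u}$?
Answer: $\frac{22382657}{21} \approx 1.0658 \cdot 10^{6}$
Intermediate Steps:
$z = - \frac{22362245}{21}$ ($z = \left(\frac{1}{84} + 1439\right) \left(7745 - 8485\right) = \left(\frac{1}{84} + 1439\right) \left(-740\right) = \frac{120877}{84} \left(-740\right) = - \frac{22362245}{21} \approx -1.0649 \cdot 10^{6}$)
$G = 972$ ($G = \left(-9\right) \left(-18\right) \left(6 + 0\right) = 162 \cdot 6 = 972$)
$G - z = 972 - - \frac{22362245}{21} = 972 + \frac{22362245}{21} = \frac{22382657}{21}$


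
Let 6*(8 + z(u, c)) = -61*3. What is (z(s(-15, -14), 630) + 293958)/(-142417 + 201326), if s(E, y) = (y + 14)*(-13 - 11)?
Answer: 587839/117818 ≈ 4.9894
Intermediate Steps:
s(E, y) = -336 - 24*y (s(E, y) = (14 + y)*(-24) = -336 - 24*y)
z(u, c) = -77/2 (z(u, c) = -8 + (-61*3)/6 = -8 + (1/6)*(-183) = -8 - 61/2 = -77/2)
(z(s(-15, -14), 630) + 293958)/(-142417 + 201326) = (-77/2 + 293958)/(-142417 + 201326) = (587839/2)/58909 = (587839/2)*(1/58909) = 587839/117818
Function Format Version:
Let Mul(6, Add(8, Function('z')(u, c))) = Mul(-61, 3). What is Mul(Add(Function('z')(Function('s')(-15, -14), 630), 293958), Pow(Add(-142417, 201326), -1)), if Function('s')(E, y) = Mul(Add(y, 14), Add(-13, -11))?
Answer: Rational(587839, 117818) ≈ 4.9894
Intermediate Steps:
Function('s')(E, y) = Add(-336, Mul(-24, y)) (Function('s')(E, y) = Mul(Add(14, y), -24) = Add(-336, Mul(-24, y)))
Function('z')(u, c) = Rational(-77, 2) (Function('z')(u, c) = Add(-8, Mul(Rational(1, 6), Mul(-61, 3))) = Add(-8, Mul(Rational(1, 6), -183)) = Add(-8, Rational(-61, 2)) = Rational(-77, 2))
Mul(Add(Function('z')(Function('s')(-15, -14), 630), 293958), Pow(Add(-142417, 201326), -1)) = Mul(Add(Rational(-77, 2), 293958), Pow(Add(-142417, 201326), -1)) = Mul(Rational(587839, 2), Pow(58909, -1)) = Mul(Rational(587839, 2), Rational(1, 58909)) = Rational(587839, 117818)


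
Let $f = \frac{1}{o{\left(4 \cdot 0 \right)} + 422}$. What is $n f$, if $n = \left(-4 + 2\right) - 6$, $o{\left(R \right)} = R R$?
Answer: $- \frac{4}{211} \approx -0.018957$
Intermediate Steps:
$o{\left(R \right)} = R^{2}$
$f = \frac{1}{422}$ ($f = \frac{1}{\left(4 \cdot 0\right)^{2} + 422} = \frac{1}{0^{2} + 422} = \frac{1}{0 + 422} = \frac{1}{422} \approx 0.0023697$)
$n = -8$ ($n = -2 - 6 = -8$)
$n f = \left(-8\right) \frac{1}{422} = - \frac{4}{211}$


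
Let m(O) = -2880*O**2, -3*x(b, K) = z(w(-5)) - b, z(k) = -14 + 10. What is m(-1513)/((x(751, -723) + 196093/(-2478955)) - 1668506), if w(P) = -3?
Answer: 45064166863725/11403109238 ≈ 3951.9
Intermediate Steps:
z(k) = -4
x(b, K) = 4/3 + b/3 (x(b, K) = -(-4 - b)/3 = 4/3 + b/3)
m(-1513)/((x(751, -723) + 196093/(-2478955)) - 1668506) = (-2880*(-1513)**2)/(((4/3 + (1/3)*751) + 196093/(-2478955)) - 1668506) = (-2880*2289169)/(((4/3 + 751/3) + 196093*(-1/2478955)) - 1668506) = -6592806720/((755/3 - 196093/2478955) - 1668506) = -6592806720/(1871022746/7436865 - 1668506) = -6592806720/(-12406582850944/7436865) = -6592806720*(-7436865/12406582850944) = 45064166863725/11403109238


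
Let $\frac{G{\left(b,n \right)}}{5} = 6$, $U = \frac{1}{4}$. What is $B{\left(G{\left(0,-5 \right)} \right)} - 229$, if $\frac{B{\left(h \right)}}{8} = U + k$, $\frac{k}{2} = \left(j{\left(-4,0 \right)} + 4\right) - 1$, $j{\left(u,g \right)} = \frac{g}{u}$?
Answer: $-179$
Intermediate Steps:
$U = \frac{1}{4} \approx 0.25$
$G{\left(b,n \right)} = 30$ ($G{\left(b,n \right)} = 5 \cdot 6 = 30$)
$k = 6$ ($k = 2 \left(\left(\frac{0}{-4} + 4\right) - 1\right) = 2 \left(\left(0 \left(- \frac{1}{4}\right) + 4\right) - 1\right) = 2 \left(\left(0 + 4\right) - 1\right) = 2 \left(4 - 1\right) = 2 \cdot 3 = 6$)
$B{\left(h \right)} = 50$ ($B{\left(h \right)} = 8 \left(\frac{1}{4} + 6\right) = 8 \cdot \frac{25}{4} = 50$)
$B{\left(G{\left(0,-5 \right)} \right)} - 229 = 50 - 229 = -179$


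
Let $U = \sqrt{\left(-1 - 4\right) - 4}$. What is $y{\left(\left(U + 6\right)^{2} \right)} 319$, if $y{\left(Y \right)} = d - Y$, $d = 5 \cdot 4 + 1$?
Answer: $-1914 - 11484 i \approx -1914.0 - 11484.0 i$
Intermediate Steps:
$U = 3 i$ ($U = \sqrt{\left(-1 - 4\right) - 4} = \sqrt{-5 - 4} = \sqrt{-9} = 3 i \approx 3.0 i$)
$d = 21$ ($d = 20 + 1 = 21$)
$y{\left(Y \right)} = 21 - Y$
$y{\left(\left(U + 6\right)^{2} \right)} 319 = \left(21 - \left(3 i + 6\right)^{2}\right) 319 = \left(21 - \left(6 + 3 i\right)^{2}\right) 319 = 6699 - 319 \left(6 + 3 i\right)^{2}$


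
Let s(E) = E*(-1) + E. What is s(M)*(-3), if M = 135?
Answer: 0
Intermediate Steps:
s(E) = 0 (s(E) = -E + E = 0)
s(M)*(-3) = 0*(-3) = 0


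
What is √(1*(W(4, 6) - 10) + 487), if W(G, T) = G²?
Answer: √493 ≈ 22.204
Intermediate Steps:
√(1*(W(4, 6) - 10) + 487) = √(1*(4² - 10) + 487) = √(1*(16 - 10) + 487) = √(1*6 + 487) = √(6 + 487) = √493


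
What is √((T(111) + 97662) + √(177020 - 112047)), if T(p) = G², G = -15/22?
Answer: √(47268633 + 484*√64973)/22 ≈ 312.92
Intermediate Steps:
G = -15/22 (G = -15*1/22 = -15/22 ≈ -0.68182)
T(p) = 225/484 (T(p) = (-15/22)² = 225/484)
√((T(111) + 97662) + √(177020 - 112047)) = √((225/484 + 97662) + √(177020 - 112047)) = √(47268633/484 + √64973)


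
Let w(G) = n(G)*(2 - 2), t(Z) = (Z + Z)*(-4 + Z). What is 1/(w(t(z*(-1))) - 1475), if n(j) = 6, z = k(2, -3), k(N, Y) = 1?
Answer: -1/1475 ≈ -0.00067797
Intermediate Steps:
z = 1
t(Z) = 2*Z*(-4 + Z) (t(Z) = (2*Z)*(-4 + Z) = 2*Z*(-4 + Z))
w(G) = 0 (w(G) = 6*(2 - 2) = 6*0 = 0)
1/(w(t(z*(-1))) - 1475) = 1/(0 - 1475) = 1/(-1475) = -1/1475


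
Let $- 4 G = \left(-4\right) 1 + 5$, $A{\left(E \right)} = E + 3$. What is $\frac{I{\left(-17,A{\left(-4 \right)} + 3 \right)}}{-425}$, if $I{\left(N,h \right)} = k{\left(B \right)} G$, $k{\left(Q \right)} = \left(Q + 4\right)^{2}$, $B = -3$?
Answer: $\frac{1}{1700} \approx 0.00058824$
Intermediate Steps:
$A{\left(E \right)} = 3 + E$
$k{\left(Q \right)} = \left(4 + Q\right)^{2}$
$G = - \frac{1}{4}$ ($G = - \frac{\left(-4\right) 1 + 5}{4} = - \frac{-4 + 5}{4} = \left(- \frac{1}{4}\right) 1 = - \frac{1}{4} \approx -0.25$)
$I{\left(N,h \right)} = - \frac{1}{4}$ ($I{\left(N,h \right)} = \left(4 - 3\right)^{2} \left(- \frac{1}{4}\right) = 1^{2} \left(- \frac{1}{4}\right) = 1 \left(- \frac{1}{4}\right) = - \frac{1}{4}$)
$\frac{I{\left(-17,A{\left(-4 \right)} + 3 \right)}}{-425} = \frac{1}{-425} \left(- \frac{1}{4}\right) = \left(- \frac{1}{425}\right) \left(- \frac{1}{4}\right) = \frac{1}{1700}$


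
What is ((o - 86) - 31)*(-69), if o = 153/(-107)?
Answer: 874368/107 ≈ 8171.7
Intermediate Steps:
o = -153/107 (o = 153*(-1/107) = -153/107 ≈ -1.4299)
((o - 86) - 31)*(-69) = ((-153/107 - 86) - 31)*(-69) = (-9355/107 - 31)*(-69) = -12672/107*(-69) = 874368/107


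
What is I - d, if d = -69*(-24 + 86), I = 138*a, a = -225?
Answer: -26772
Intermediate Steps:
I = -31050 (I = 138*(-225) = -31050)
d = -4278 (d = -69*62 = -4278)
I - d = -31050 - 1*(-4278) = -31050 + 4278 = -26772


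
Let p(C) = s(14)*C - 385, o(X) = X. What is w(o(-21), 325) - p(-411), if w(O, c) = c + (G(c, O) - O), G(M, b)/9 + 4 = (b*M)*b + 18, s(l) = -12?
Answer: 1285850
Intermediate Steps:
G(M, b) = 126 + 9*M*b² (G(M, b) = -36 + 9*((b*M)*b + 18) = -36 + 9*((M*b)*b + 18) = -36 + 9*(M*b² + 18) = -36 + 9*(18 + M*b²) = -36 + (162 + 9*M*b²) = 126 + 9*M*b²)
p(C) = -385 - 12*C (p(C) = -12*C - 385 = -385 - 12*C)
w(O, c) = 126 + c - O + 9*c*O² (w(O, c) = c + ((126 + 9*c*O²) - O) = c + (126 - O + 9*c*O²) = 126 + c - O + 9*c*O²)
w(o(-21), 325) - p(-411) = (126 + 325 - 1*(-21) + 9*325*(-21)²) - (-385 - 12*(-411)) = (126 + 325 + 21 + 9*325*441) - (-385 + 4932) = (126 + 325 + 21 + 1289925) - 1*4547 = 1290397 - 4547 = 1285850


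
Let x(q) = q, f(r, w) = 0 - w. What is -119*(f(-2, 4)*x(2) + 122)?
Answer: -13566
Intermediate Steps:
f(r, w) = -w
-119*(f(-2, 4)*x(2) + 122) = -119*(-1*4*2 + 122) = -119*(-4*2 + 122) = -119*(-8 + 122) = -119*114 = -13566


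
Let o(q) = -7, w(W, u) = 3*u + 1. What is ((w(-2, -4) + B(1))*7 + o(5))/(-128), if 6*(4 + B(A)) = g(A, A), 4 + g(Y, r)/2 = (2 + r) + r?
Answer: 7/8 ≈ 0.87500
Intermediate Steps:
w(W, u) = 1 + 3*u
g(Y, r) = -4 + 4*r (g(Y, r) = -8 + 2*((2 + r) + r) = -8 + 2*(2 + 2*r) = -8 + (4 + 4*r) = -4 + 4*r)
B(A) = -14/3 + 2*A/3 (B(A) = -4 + (-4 + 4*A)/6 = -4 + (-⅔ + 2*A/3) = -14/3 + 2*A/3)
((w(-2, -4) + B(1))*7 + o(5))/(-128) = (((1 + 3*(-4)) + (-14/3 + (⅔)*1))*7 - 7)/(-128) = (((1 - 12) + (-14/3 + ⅔))*7 - 7)*(-1/128) = ((-11 - 4)*7 - 7)*(-1/128) = (-15*7 - 7)*(-1/128) = (-105 - 7)*(-1/128) = -112*(-1/128) = 7/8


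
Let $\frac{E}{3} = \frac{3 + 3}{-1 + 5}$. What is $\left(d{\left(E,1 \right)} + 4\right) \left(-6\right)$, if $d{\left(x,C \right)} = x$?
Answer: $-51$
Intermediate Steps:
$E = \frac{9}{2}$ ($E = 3 \frac{3 + 3}{-1 + 5} = 3 \cdot \frac{6}{4} = 3 \cdot 6 \cdot \frac{1}{4} = 3 \cdot \frac{3}{2} = \frac{9}{2} \approx 4.5$)
$\left(d{\left(E,1 \right)} + 4\right) \left(-6\right) = \left(\frac{9}{2} + 4\right) \left(-6\right) = \frac{17}{2} \left(-6\right) = -51$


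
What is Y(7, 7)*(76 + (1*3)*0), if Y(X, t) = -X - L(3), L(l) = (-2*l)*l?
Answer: 836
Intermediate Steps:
L(l) = -2*l²
Y(X, t) = 18 - X (Y(X, t) = -X - (-2)*3² = -X - (-2)*9 = -X - 1*(-18) = -X + 18 = 18 - X)
Y(7, 7)*(76 + (1*3)*0) = (18 - 1*7)*(76 + (1*3)*0) = (18 - 7)*(76 + 3*0) = 11*(76 + 0) = 11*76 = 836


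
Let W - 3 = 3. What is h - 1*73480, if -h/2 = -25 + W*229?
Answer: -76178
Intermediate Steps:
W = 6 (W = 3 + 3 = 6)
h = -2698 (h = -2*(-25 + 6*229) = -2*(-25 + 1374) = -2*1349 = -2698)
h - 1*73480 = -2698 - 1*73480 = -2698 - 73480 = -76178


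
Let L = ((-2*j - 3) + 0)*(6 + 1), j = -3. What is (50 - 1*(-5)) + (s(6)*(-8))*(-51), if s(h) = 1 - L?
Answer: -8105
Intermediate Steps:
L = 21 (L = ((-2*(-3) - 3) + 0)*(6 + 1) = ((6 - 3) + 0)*7 = (3 + 0)*7 = 3*7 = 21)
s(h) = -20 (s(h) = 1 - 1*21 = 1 - 21 = -20)
(50 - 1*(-5)) + (s(6)*(-8))*(-51) = (50 - 1*(-5)) - 20*(-8)*(-51) = (50 + 5) + 160*(-51) = 55 - 8160 = -8105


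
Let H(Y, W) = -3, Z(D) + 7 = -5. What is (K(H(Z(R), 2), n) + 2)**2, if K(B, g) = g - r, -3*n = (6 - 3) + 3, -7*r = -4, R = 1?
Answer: 16/49 ≈ 0.32653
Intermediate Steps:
r = 4/7 (r = -1/7*(-4) = 4/7 ≈ 0.57143)
Z(D) = -12 (Z(D) = -7 - 5 = -12)
n = -2 (n = -((6 - 3) + 3)/3 = -(3 + 3)/3 = -1/3*6 = -2)
K(B, g) = -4/7 + g (K(B, g) = g - 1*4/7 = g - 4/7 = -4/7 + g)
(K(H(Z(R), 2), n) + 2)**2 = ((-4/7 - 2) + 2)**2 = (-18/7 + 2)**2 = (-4/7)**2 = 16/49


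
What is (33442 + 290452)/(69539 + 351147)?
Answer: 161947/210343 ≈ 0.76992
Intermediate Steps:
(33442 + 290452)/(69539 + 351147) = 323894/420686 = 323894*(1/420686) = 161947/210343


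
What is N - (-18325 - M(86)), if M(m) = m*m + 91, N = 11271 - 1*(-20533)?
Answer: 57616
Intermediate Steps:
N = 31804 (N = 11271 + 20533 = 31804)
M(m) = 91 + m² (M(m) = m² + 91 = 91 + m²)
N - (-18325 - M(86)) = 31804 - (-18325 - (91 + 86²)) = 31804 - (-18325 - (91 + 7396)) = 31804 - (-18325 - 1*7487) = 31804 - (-18325 - 7487) = 31804 - 1*(-25812) = 31804 + 25812 = 57616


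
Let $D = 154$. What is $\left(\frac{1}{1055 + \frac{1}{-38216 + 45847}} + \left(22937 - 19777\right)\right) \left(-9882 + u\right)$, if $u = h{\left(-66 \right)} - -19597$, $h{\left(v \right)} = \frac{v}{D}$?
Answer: $\frac{864993552332591}{28177471} \approx 3.0698 \cdot 10^{7}$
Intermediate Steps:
$h{\left(v \right)} = \frac{v}{154}$
$u = \frac{137176}{7}$ ($u = \frac{1}{154} \left(-66\right) - -19597 = - \frac{3}{7} + 19597 = \frac{137176}{7} \approx 19597.0$)
$\left(\frac{1}{1055 + \frac{1}{-38216 + 45847}} + \left(22937 - 19777\right)\right) \left(-9882 + u\right) = \left(\frac{1}{1055 + \frac{1}{-38216 + 45847}} + \left(22937 - 19777\right)\right) \left(-9882 + \frac{137176}{7}\right) = \left(\frac{1}{1055 + \frac{1}{7631}} + 3160\right) \frac{68002}{7} = \left(\frac{1}{\frac{8050706}{7631}} + 3160\right) \frac{68002}{7} = \left(\frac{7631}{8050706} + 3160\right) \frac{68002}{7} = \frac{25440238591}{8050706} \cdot \frac{68002}{7} = \frac{864993552332591}{28177471}$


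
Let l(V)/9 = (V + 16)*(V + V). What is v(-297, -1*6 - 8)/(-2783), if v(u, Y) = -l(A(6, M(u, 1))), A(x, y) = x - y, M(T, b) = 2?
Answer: 1440/2783 ≈ 0.51743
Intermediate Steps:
l(V) = 18*V*(16 + V) (l(V) = 9*((V + 16)*(V + V)) = 9*((16 + V)*(2*V)) = 9*(2*V*(16 + V)) = 18*V*(16 + V))
v(u, Y) = -1440 (v(u, Y) = -18*(6 - 1*2)*(16 + (6 - 1*2)) = -18*(6 - 2)*(16 + (6 - 2)) = -18*4*(16 + 4) = -18*4*20 = -1*1440 = -1440)
v(-297, -1*6 - 8)/(-2783) = -1440/(-2783) = -1440*(-1/2783) = 1440/2783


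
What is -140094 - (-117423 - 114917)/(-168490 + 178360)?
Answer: -138249544/987 ≈ -1.4007e+5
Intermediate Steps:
-140094 - (-117423 - 114917)/(-168490 + 178360) = -140094 - (-232340)/9870 = -140094 - 1*(-23234/987) = -140094 + 23234/987 = -138249544/987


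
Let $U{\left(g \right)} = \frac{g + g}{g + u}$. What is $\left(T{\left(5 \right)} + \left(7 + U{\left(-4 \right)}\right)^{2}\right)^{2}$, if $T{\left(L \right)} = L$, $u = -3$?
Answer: $\frac{12208036}{2401} \approx 5084.6$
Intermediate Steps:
$U{\left(g \right)} = \frac{2 g}{-3 + g}$ ($U{\left(g \right)} = \frac{g + g}{g - 3} = \frac{2 g}{-3 + g}$)
$\left(T{\left(5 \right)} + \left(7 + U{\left(-4 \right)}\right)^{2}\right)^{2} = \left(5 + \left(7 + 2 \left(-4\right) \frac{1}{-3 - 4}\right)^{2}\right)^{2} = \left(5 + \left(7 + 2 \left(-4\right) \frac{1}{-7}\right)^{2}\right)^{2} = \left(5 + \left(7 + 2 \left(-4\right) \left(- \frac{1}{7}\right)\right)^{2}\right)^{2} = \left(5 + \left(7 + \frac{8}{7}\right)^{2}\right)^{2} = \left(5 + \left(\frac{57}{7}\right)^{2}\right)^{2} = \left(5 + \frac{3249}{49}\right)^{2} = \left(\frac{3494}{49}\right)^{2} = \frac{12208036}{2401}$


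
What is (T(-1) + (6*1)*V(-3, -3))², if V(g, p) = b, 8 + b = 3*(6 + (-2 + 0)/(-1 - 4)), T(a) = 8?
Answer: 141376/25 ≈ 5655.0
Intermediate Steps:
b = 56/5 (b = -8 + 3*(6 + (-2 + 0)/(-1 - 4)) = -8 + 3*(6 - 2/(-5)) = -8 + 3*(6 - 2*(-⅕)) = -8 + 3*(6 + ⅖) = -8 + 3*(32/5) = -8 + 96/5 = 56/5 ≈ 11.200)
V(g, p) = 56/5
(T(-1) + (6*1)*V(-3, -3))² = (8 + (6*1)*(56/5))² = (8 + 6*(56/5))² = (8 + 336/5)² = (376/5)² = 141376/25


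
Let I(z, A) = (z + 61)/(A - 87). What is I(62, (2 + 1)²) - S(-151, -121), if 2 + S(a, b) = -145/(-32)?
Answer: -1709/416 ≈ -4.1082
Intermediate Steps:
S(a, b) = 81/32 (S(a, b) = -2 - 145/(-32) = -2 - 145*(-1/32) = -2 + 145/32 = 81/32)
I(z, A) = (61 + z)/(-87 + A)
I(62, (2 + 1)²) - S(-151, -121) = (61 + 62)/(-87 + (2 + 1)²) - 1*81/32 = 123/(-87 + 3²) - 81/32 = 123/(-87 + 9) - 81/32 = 123/(-78) - 81/32 = -1/78*123 - 81/32 = -41/26 - 81/32 = -1709/416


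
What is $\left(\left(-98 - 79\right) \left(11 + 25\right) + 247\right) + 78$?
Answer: $-6047$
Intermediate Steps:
$\left(\left(-98 - 79\right) \left(11 + 25\right) + 247\right) + 78 = \left(\left(-177\right) 36 + 247\right) + 78 = \left(-6372 + 247\right) + 78 = -6125 + 78 = -6047$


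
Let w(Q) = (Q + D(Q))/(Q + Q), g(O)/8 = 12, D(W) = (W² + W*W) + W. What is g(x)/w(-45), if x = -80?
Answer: -24/11 ≈ -2.1818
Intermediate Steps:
D(W) = W + 2*W² (D(W) = (W² + W²) + W = 2*W² + W = W + 2*W²)
g(O) = 96 (g(O) = 8*12 = 96)
w(Q) = (Q + Q*(1 + 2*Q))/(2*Q) (w(Q) = (Q + Q*(1 + 2*Q))/(Q + Q) = (Q + Q*(1 + 2*Q))/((2*Q)) = (Q + Q*(1 + 2*Q))*(1/(2*Q)) = (Q + Q*(1 + 2*Q))/(2*Q))
g(x)/w(-45) = 96/(1 - 45) = 96/(-44) = 96*(-1/44) = -24/11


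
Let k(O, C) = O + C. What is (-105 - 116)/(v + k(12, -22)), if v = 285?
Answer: -221/275 ≈ -0.80364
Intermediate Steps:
k(O, C) = C + O
(-105 - 116)/(v + k(12, -22)) = (-105 - 116)/(285 + (-22 + 12)) = -221/(285 - 10) = -221/275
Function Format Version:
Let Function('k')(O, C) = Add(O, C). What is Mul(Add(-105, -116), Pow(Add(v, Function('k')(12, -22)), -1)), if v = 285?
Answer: Rational(-221, 275) ≈ -0.80364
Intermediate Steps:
Function('k')(O, C) = Add(C, O)
Mul(Add(-105, -116), Pow(Add(v, Function('k')(12, -22)), -1)) = Mul(Add(-105, -116), Pow(Add(285, Add(-22, 12)), -1)) = Mul(-221, Pow(Add(285, -10), -1)) = Mul(-221, Pow(275, -1)) = Mul(-221, Rational(1, 275)) = Rational(-221, 275)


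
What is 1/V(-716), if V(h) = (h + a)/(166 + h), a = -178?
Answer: 275/447 ≈ 0.61521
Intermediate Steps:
V(h) = (-178 + h)/(166 + h) (V(h) = (h - 178)/(166 + h) = (-178 + h)/(166 + h))
1/V(-716) = 1/((-178 - 716)/(166 - 716)) = 1/(-894/(-550)) = 1/(-1/550*(-894)) = 1/(447/275) = 275/447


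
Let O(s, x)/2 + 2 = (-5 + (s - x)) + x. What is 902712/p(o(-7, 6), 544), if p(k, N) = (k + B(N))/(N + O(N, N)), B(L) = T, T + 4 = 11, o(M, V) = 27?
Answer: 730294008/17 ≈ 4.2958e+7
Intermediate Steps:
T = 7 (T = -4 + 11 = 7)
O(s, x) = -14 + 2*s (O(s, x) = -4 + 2*((-5 + (s - x)) + x) = -4 + 2*((-5 + s - x) + x) = -4 + 2*(-5 + s) = -4 + (-10 + 2*s) = -14 + 2*s)
B(L) = 7
p(k, N) = (7 + k)/(-14 + 3*N) (p(k, N) = (k + 7)/(N + (-14 + 2*N)) = (7 + k)/(-14 + 3*N))
902712/p(o(-7, 6), 544) = 902712/(((7 + 27)/(-14 + 3*544))) = 902712/((34/(-14 + 1632))) = 902712/((34/1618)) = 902712/(((1/1618)*34)) = 902712/(17/809) = 902712*(809/17) = 730294008/17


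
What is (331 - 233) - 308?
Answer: -210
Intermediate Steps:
(331 - 233) - 308 = 98 - 308 = -210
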